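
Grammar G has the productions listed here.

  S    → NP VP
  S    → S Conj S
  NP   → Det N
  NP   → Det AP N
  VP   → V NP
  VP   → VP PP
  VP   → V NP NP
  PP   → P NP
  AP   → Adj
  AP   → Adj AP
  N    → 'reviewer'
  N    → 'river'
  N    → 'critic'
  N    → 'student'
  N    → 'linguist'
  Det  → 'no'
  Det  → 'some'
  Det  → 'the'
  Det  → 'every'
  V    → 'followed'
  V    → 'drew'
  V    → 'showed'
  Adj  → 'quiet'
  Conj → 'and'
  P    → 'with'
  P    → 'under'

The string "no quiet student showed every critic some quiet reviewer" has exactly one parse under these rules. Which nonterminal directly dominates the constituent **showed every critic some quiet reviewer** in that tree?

S

[S [NP [Det no] [AP [Adj quiet]] [N student]] [VP [V showed] [NP [Det every] [N critic]] [NP [Det some] [AP [Adj quiet]] [N reviewer]]]]
The span 'showed every critic some quiet reviewer' is the VP node built by VP → V NP NP.
Its mother is the S built by S → NP VP.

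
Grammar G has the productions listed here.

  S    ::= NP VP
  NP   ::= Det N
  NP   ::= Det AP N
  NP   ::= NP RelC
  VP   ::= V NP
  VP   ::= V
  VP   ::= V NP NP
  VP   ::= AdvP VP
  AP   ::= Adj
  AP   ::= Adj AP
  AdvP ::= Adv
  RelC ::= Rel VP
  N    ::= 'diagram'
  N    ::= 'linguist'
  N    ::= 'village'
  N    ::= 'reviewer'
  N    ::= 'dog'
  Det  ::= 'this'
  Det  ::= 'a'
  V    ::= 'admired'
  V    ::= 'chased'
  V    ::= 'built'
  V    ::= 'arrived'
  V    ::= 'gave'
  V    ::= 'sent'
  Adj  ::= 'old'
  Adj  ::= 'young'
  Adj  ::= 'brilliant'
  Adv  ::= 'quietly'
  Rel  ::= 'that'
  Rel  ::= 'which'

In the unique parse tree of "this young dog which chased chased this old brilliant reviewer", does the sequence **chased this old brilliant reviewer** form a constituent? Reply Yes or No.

[S [NP [NP [Det this] [AP [Adj young]] [N dog]] [RelC [Rel which] [VP [V chased]]]] [VP [V chased] [NP [Det this] [AP [Adj old] [AP [Adj brilliant]]] [N reviewer]]]]
The words 'chased this old brilliant reviewer' are exhaustively dominated by a single VP node (built by VP → V NP), so they form a constituent.

Yes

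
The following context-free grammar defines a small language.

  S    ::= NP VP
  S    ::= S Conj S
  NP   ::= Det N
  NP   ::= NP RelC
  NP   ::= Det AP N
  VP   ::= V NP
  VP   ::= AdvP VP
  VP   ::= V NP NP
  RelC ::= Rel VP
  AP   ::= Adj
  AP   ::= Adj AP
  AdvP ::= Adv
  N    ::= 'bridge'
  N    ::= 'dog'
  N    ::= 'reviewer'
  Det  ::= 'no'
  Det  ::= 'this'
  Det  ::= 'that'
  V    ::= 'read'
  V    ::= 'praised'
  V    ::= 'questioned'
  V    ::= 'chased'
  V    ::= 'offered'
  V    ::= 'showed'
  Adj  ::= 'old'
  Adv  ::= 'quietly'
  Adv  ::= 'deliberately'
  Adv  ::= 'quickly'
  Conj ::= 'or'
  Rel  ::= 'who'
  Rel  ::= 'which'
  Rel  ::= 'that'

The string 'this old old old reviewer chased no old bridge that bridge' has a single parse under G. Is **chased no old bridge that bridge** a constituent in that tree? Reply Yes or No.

Yes

[S [NP [Det this] [AP [Adj old] [AP [Adj old] [AP [Adj old]]]] [N reviewer]] [VP [V chased] [NP [Det no] [AP [Adj old]] [N bridge]] [NP [Det that] [N bridge]]]]
The words 'chased no old bridge that bridge' are exhaustively dominated by a single VP node (built by VP → V NP NP), so they form a constituent.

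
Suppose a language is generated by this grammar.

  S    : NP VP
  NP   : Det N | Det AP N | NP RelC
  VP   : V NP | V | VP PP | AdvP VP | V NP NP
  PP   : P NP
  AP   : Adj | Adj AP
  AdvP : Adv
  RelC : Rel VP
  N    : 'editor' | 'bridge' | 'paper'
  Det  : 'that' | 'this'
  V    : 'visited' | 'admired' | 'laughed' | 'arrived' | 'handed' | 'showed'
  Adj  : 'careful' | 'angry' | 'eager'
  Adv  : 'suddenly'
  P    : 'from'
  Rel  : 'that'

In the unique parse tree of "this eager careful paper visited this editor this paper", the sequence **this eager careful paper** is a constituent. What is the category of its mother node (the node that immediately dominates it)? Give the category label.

[S [NP [Det this] [AP [Adj eager] [AP [Adj careful]]] [N paper]] [VP [V visited] [NP [Det this] [N editor]] [NP [Det this] [N paper]]]]
The span 'this eager careful paper' is the NP node built by NP → Det AP N.
Its mother is the S built by S → NP VP.

S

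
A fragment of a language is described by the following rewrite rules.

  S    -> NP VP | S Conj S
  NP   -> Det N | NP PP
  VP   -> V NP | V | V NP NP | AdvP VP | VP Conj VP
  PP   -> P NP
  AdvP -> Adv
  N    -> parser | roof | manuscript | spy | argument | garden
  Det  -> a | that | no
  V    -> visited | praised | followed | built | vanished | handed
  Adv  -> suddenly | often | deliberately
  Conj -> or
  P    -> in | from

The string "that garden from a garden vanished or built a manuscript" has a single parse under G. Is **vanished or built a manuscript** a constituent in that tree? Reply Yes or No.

Yes

[S [NP [NP [Det that] [N garden]] [PP [P from] [NP [Det a] [N garden]]]] [VP [VP [V vanished]] [Conj or] [VP [V built] [NP [Det a] [N manuscript]]]]]
The words 'vanished or built a manuscript' are exhaustively dominated by a single VP node (built by VP → VP Conj VP), so they form a constituent.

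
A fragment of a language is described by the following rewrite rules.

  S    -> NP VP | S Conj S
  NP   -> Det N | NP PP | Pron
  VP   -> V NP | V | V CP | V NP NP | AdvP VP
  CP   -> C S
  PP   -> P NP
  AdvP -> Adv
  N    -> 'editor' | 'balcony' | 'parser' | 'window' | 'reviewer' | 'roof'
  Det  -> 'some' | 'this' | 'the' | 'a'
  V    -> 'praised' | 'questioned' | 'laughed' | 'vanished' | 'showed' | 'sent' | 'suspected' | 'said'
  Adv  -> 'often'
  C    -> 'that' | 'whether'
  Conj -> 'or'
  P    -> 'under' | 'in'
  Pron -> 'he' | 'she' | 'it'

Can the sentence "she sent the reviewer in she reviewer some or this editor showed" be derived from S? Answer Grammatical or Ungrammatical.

Ungrammatical

A Pron word can never sit immediately before an N word in any string this grammar generates, so the substring 'she reviewer' rules out a derivation.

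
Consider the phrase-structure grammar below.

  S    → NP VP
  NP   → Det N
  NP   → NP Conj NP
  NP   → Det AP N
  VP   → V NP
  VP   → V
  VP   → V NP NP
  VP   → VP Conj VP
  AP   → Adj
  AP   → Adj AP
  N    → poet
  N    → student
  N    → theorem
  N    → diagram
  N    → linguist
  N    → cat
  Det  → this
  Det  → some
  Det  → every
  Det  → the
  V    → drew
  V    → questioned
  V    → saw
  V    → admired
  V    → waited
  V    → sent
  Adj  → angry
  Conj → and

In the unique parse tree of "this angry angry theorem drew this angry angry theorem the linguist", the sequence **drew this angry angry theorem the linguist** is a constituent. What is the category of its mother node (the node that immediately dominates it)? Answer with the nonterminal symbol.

S

S
  NP
    Det: this
    AP
      Adj: angry
      AP
        Adj: angry
    N: theorem
  VP
    V: drew
    NP
      Det: this
      AP
        Adj: angry
        AP
          Adj: angry
      N: theorem
    NP
      Det: the
      N: linguist
The span 'drew this angry angry theorem the linguist' is the VP node built by VP → V NP NP.
Its mother is the S built by S → NP VP.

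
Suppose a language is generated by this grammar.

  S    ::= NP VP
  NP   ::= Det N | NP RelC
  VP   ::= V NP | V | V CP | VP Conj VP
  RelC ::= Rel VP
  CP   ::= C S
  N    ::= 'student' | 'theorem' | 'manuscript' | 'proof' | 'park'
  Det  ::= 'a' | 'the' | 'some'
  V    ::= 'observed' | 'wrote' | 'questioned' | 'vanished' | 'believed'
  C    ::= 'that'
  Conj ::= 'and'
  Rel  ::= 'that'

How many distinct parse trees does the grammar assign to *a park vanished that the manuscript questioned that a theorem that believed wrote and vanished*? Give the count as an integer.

3

Two of the 3 distinct bracketings:
[S [NP [Det a] [N park]] [VP [V vanished] [CP [C that] [S [NP [Det the] [N manuscript]] [VP [V questioned] [CP [C that] [S [NP [NP [Det a] [N theorem]] [RelC [Rel that] [VP [V believed]]]] [VP [VP [V wrote]] [Conj and] [VP [V vanished]]]]]]]]]]
[S [NP [Det a] [N park]] [VP [V vanished] [CP [C that] [S [NP [Det the] [N manuscript]] [VP [VP [V questioned] [CP [C that] [S [NP [NP [Det a] [N theorem]] [RelC [Rel that] [VP [V believed]]]] [VP [V wrote]]]]] [Conj and] [VP [V vanished]]]]]]]
The trees differ in how a recursive rule is bracketed over the same span.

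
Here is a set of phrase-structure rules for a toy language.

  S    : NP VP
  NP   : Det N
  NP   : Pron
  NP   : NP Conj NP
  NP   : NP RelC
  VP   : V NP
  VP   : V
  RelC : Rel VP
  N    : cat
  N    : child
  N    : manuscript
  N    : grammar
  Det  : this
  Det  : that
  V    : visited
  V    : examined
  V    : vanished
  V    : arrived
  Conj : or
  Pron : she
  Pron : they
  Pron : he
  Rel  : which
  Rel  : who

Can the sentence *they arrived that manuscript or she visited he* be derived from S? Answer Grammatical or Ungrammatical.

Ungrammatical

For S → NP VP, the only prefix that parses as NP is 'they', but the remainder 'arrived that manuscript or she visited he' is not a VP under these rules.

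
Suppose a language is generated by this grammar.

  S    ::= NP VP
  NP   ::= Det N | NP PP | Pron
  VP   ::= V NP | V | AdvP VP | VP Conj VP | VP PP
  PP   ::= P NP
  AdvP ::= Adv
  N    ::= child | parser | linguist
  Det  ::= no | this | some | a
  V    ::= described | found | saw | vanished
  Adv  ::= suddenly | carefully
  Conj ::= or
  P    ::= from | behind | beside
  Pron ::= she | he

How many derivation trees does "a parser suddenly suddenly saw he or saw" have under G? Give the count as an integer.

Two of the 3 distinct bracketings:
[S [NP [Det a] [N parser]] [VP [AdvP [Adv suddenly]] [VP [AdvP [Adv suddenly]] [VP [VP [V saw] [NP [Pron he]]] [Conj or] [VP [V saw]]]]]]
[S [NP [Det a] [N parser]] [VP [AdvP [Adv suddenly]] [VP [VP [AdvP [Adv suddenly]] [VP [V saw] [NP [Pron he]]]] [Conj or] [VP [V saw]]]]]
The trees differ in how a recursive rule is bracketed over the same span.

3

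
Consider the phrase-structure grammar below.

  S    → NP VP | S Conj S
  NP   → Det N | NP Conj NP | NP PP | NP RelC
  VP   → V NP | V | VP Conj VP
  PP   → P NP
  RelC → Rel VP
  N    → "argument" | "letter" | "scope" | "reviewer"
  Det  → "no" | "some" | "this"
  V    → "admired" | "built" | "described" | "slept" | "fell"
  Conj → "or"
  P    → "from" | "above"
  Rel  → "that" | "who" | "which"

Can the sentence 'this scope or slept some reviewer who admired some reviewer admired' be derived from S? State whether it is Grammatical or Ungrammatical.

For S → NP VP, the only prefix that parses as NP is 'this scope', but the remainder 'or slept some reviewer who admired some reviewer admired' is not a VP under these rules. The alternative S rule S → S Conj S likewise has no satisfying split.

Ungrammatical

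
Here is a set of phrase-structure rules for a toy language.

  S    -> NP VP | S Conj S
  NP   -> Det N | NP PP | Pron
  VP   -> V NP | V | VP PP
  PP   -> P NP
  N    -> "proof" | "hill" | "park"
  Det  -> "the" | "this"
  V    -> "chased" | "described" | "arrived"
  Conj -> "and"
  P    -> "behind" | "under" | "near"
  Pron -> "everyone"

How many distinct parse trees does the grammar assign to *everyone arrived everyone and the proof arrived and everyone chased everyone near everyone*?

4

Two of the 4 distinct bracketings:
[S [S [NP [Pron everyone]] [VP [V arrived] [NP [Pron everyone]]]] [Conj and] [S [S [NP [Det the] [N proof]] [VP [V arrived]]] [Conj and] [S [NP [Pron everyone]] [VP [V chased] [NP [NP [Pron everyone]] [PP [P near] [NP [Pron everyone]]]]]]]]
[S [S [NP [Pron everyone]] [VP [V arrived] [NP [Pron everyone]]]] [Conj and] [S [S [NP [Det the] [N proof]] [VP [V arrived]]] [Conj and] [S [NP [Pron everyone]] [VP [VP [V chased] [NP [Pron everyone]]] [PP [P near] [NP [Pron everyone]]]]]]]
The difference turns on whether NP → NP PP is used at the relevant span, versus an alternative expansion of NP.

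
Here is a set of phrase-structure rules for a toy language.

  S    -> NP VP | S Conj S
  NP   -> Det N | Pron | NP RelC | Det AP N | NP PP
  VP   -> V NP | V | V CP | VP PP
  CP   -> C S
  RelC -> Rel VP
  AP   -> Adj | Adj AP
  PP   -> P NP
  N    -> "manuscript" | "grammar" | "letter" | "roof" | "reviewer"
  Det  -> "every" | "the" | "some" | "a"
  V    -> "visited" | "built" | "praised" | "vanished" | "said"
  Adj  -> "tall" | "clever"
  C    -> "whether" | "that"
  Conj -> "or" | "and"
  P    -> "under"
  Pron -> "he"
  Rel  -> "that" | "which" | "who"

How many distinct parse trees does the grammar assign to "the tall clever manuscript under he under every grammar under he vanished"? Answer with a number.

Two of the 5 distinct bracketings:
[S [NP [NP [Det the] [AP [Adj tall] [AP [Adj clever]]] [N manuscript]] [PP [P under] [NP [NP [Pron he]] [PP [P under] [NP [NP [Det every] [N grammar]] [PP [P under] [NP [Pron he]]]]]]]] [VP [V vanished]]]
[S [NP [NP [Det the] [AP [Adj tall] [AP [Adj clever]]] [N manuscript]] [PP [P under] [NP [NP [NP [Pron he]] [PP [P under] [NP [Det every] [N grammar]]]] [PP [P under] [NP [Pron he]]]]]] [VP [V vanished]]]
The trees differ in how a recursive rule is bracketed over the same span.

5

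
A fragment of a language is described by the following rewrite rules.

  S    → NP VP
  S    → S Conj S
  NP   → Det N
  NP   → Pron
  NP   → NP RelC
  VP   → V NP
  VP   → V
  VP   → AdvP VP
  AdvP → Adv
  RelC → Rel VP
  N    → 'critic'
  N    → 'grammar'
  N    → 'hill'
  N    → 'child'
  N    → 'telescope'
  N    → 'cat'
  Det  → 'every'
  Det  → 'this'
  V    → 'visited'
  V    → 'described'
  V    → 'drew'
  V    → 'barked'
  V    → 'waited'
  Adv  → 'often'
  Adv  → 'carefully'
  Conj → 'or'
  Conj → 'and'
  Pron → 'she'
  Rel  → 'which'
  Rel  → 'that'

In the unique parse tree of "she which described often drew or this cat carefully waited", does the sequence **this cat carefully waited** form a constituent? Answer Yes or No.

Yes

[S [S [NP [NP [Pron she]] [RelC [Rel which] [VP [V described]]]] [VP [AdvP [Adv often]] [VP [V drew]]]] [Conj or] [S [NP [Det this] [N cat]] [VP [AdvP [Adv carefully]] [VP [V waited]]]]]
The words 'this cat carefully waited' are exhaustively dominated by a single S node (built by S → NP VP), so they form a constituent.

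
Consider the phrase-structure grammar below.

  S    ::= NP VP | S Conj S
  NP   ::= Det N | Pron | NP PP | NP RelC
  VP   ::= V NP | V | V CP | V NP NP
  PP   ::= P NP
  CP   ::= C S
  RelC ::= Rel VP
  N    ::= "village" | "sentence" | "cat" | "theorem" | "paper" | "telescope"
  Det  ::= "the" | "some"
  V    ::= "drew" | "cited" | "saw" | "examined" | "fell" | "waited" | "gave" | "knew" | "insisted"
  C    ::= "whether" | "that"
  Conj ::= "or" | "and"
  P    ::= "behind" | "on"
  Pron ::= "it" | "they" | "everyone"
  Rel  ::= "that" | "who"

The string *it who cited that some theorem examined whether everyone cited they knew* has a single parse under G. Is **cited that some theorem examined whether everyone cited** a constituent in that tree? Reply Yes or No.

[S [NP [NP [Pron it]] [RelC [Rel who] [VP [V cited] [CP [C that] [S [NP [Det some] [N theorem]] [VP [V examined] [CP [C whether] [S [NP [Pron everyone]] [VP [V cited] [NP [Pron they]]]]]]]]]]] [VP [V knew]]]
The smallest constituent containing 'cited that some theorem examined whether everyone cited' is the VP spanning 'cited that some theorem examined whether everyone cited they'; no single node in the tree dominates exactly the given words.

No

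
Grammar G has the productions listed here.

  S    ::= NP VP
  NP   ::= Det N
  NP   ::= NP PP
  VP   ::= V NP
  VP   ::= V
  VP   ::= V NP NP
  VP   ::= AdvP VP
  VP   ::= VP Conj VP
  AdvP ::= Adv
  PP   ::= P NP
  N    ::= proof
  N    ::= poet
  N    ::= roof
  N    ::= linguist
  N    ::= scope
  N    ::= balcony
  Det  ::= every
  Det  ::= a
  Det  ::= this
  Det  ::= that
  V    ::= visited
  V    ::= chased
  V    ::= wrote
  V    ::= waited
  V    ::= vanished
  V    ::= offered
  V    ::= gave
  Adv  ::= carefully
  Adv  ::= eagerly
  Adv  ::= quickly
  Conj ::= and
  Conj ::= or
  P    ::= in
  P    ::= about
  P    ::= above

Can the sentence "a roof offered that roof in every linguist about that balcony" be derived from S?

Grammatical

[S [NP [Det a] [N roof]] [VP [V offered] [NP [NP [Det that] [N roof]] [PP [P in] [NP [NP [Det every] [N linguist]] [PP [P about] [NP [Det that] [N balcony]]]]]]]]
Each bracket corresponds to one application of a listed rule, so the string is derivable from S.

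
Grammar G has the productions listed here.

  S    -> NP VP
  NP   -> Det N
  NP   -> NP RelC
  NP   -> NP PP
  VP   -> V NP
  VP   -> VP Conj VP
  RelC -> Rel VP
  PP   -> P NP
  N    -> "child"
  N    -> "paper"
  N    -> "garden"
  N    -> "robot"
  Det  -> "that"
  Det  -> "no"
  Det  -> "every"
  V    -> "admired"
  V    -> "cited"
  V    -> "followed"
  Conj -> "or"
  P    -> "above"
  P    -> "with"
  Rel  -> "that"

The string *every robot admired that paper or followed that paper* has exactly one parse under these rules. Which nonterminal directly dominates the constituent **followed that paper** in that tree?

VP

S
  NP
    Det: every
    N: robot
  VP
    VP
      V: admired
      NP
        Det: that
        N: paper
    Conj: or
    VP
      V: followed
      NP
        Det: that
        N: paper
The span 'followed that paper' is the VP node built by VP → V NP.
Its mother is the VP built by VP → VP Conj VP.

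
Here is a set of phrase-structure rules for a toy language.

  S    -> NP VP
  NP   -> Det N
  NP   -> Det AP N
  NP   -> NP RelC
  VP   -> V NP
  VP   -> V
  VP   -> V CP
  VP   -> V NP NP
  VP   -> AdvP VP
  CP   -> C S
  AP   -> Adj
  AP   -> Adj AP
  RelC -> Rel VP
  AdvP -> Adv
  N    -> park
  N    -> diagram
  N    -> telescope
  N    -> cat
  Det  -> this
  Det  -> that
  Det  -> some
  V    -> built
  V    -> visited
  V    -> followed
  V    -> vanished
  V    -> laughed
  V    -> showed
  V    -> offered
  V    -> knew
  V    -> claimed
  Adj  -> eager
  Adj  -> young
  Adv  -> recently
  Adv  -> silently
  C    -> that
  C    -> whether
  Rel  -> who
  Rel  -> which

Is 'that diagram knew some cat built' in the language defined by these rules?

Ungrammatical

For S → NP VP, the only prefix that parses as NP is 'that diagram', but the remainder 'knew some cat built' is not a VP under these rules.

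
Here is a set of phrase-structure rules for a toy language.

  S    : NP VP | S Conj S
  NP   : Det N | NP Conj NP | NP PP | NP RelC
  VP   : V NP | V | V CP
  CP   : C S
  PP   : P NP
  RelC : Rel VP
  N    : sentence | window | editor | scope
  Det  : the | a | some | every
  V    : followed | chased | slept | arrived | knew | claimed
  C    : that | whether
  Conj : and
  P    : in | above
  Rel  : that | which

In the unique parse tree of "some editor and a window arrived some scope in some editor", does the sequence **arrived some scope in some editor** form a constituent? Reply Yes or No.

Yes

[S [NP [NP [Det some] [N editor]] [Conj and] [NP [Det a] [N window]]] [VP [V arrived] [NP [NP [Det some] [N scope]] [PP [P in] [NP [Det some] [N editor]]]]]]
The words 'arrived some scope in some editor' are exhaustively dominated by a single VP node (built by VP → V NP), so they form a constituent.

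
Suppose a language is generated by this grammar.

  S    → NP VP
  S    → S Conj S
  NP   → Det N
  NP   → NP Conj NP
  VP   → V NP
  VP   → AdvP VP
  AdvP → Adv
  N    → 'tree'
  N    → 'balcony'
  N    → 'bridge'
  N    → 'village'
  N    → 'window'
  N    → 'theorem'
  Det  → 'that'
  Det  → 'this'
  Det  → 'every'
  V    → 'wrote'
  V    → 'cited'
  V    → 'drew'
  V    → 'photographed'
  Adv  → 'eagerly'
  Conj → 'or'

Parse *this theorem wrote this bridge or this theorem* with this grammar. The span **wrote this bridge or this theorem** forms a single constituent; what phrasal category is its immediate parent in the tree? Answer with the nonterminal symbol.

S
  NP
    Det: this
    N: theorem
  VP
    V: wrote
    NP
      NP
        Det: this
        N: bridge
      Conj: or
      NP
        Det: this
        N: theorem
The span 'wrote this bridge or this theorem' is the VP node built by VP → V NP.
Its mother is the S built by S → NP VP.

S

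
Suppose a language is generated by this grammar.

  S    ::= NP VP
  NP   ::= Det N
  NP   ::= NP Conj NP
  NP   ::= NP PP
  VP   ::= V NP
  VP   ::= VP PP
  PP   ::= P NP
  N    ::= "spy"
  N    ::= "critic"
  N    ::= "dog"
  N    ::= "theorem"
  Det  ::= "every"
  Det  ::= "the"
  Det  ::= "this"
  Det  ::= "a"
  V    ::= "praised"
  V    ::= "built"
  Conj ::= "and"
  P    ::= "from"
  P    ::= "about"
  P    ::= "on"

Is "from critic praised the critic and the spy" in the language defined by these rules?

A P word can never sit immediately before an N word in any string this grammar generates, so the substring 'from critic' rules out a derivation.

Ungrammatical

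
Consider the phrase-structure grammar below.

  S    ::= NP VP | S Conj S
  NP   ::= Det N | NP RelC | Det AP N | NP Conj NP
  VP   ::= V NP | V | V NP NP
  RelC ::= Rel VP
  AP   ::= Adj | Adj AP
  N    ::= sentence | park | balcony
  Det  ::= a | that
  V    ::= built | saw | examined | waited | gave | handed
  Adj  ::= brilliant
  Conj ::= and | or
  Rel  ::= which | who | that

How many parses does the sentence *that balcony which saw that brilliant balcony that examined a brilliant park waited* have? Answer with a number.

Two of the 3 distinct bracketings:
[S [NP [NP [Det that] [N balcony]] [RelC [Rel which] [VP [V saw] [NP [NP [Det that] [AP [Adj brilliant]] [N balcony]] [RelC [Rel that] [VP [V examined] [NP [Det a] [AP [Adj brilliant]] [N park]]]]]]]] [VP [V waited]]]
[S [NP [NP [Det that] [N balcony]] [RelC [Rel which] [VP [V saw] [NP [NP [Det that] [AP [Adj brilliant]] [N balcony]] [RelC [Rel that] [VP [V examined]]]] [NP [Det a] [AP [Adj brilliant]] [N park]]]]] [VP [V waited]]]
The difference turns on whether VP → V NP is used at the relevant span, versus an alternative expansion of VP.

3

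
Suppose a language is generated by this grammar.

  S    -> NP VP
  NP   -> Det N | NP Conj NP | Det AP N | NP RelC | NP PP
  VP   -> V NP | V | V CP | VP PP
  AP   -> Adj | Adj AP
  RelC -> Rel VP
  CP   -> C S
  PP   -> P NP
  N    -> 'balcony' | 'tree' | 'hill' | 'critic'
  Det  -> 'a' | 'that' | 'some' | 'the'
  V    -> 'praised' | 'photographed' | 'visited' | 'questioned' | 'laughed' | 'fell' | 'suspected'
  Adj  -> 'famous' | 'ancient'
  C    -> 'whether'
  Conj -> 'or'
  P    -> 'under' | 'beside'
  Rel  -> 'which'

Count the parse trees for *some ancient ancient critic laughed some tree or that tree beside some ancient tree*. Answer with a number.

3

Two of the 3 distinct bracketings:
[S [NP [Det some] [AP [Adj ancient] [AP [Adj ancient]]] [N critic]] [VP [V laughed] [NP [NP [Det some] [N tree]] [Conj or] [NP [NP [Det that] [N tree]] [PP [P beside] [NP [Det some] [AP [Adj ancient]] [N tree]]]]]]]
[S [NP [Det some] [AP [Adj ancient] [AP [Adj ancient]]] [N critic]] [VP [V laughed] [NP [NP [NP [Det some] [N tree]] [Conj or] [NP [Det that] [N tree]]] [PP [P beside] [NP [Det some] [AP [Adj ancient]] [N tree]]]]]]
The trees differ in how a recursive rule is bracketed over the same span.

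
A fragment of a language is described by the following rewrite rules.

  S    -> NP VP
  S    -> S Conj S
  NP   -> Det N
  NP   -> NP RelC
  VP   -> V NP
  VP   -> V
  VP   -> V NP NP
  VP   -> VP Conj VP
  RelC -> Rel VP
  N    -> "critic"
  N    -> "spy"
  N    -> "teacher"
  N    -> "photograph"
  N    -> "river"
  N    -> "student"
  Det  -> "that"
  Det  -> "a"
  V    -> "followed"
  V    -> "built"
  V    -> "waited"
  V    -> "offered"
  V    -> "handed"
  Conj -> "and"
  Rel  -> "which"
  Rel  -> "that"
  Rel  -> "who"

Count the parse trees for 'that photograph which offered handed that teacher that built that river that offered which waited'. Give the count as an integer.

4

Two of the 4 distinct bracketings:
[S [NP [NP [Det that] [N photograph]] [RelC [Rel which] [VP [V offered]]]] [VP [V handed] [NP [NP [Det that] [N teacher]] [RelC [Rel that] [VP [V built] [NP [NP [NP [Det that] [N river]] [RelC [Rel that] [VP [V offered]]]] [RelC [Rel which] [VP [V waited]]]]]]]]]
[S [NP [NP [Det that] [N photograph]] [RelC [Rel which] [VP [V offered]]]] [VP [V handed] [NP [NP [NP [Det that] [N teacher]] [RelC [Rel that] [VP [V built] [NP [NP [Det that] [N river]] [RelC [Rel that] [VP [V offered]]]]]]] [RelC [Rel which] [VP [V waited]]]]]]
The trees differ in how a recursive rule is bracketed over the same span.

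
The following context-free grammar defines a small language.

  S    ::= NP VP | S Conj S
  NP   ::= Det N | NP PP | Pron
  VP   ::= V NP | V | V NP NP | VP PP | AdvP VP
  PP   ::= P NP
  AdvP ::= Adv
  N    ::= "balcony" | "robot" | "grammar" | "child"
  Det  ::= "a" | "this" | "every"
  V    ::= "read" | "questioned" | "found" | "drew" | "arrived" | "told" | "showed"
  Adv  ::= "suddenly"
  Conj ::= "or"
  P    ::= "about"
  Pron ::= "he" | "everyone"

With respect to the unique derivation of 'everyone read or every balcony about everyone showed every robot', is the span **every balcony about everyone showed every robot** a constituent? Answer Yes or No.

[S [S [NP [Pron everyone]] [VP [V read]]] [Conj or] [S [NP [NP [Det every] [N balcony]] [PP [P about] [NP [Pron everyone]]]] [VP [V showed] [NP [Det every] [N robot]]]]]
The words 'every balcony about everyone showed every robot' are exhaustively dominated by a single S node (built by S → NP VP), so they form a constituent.

Yes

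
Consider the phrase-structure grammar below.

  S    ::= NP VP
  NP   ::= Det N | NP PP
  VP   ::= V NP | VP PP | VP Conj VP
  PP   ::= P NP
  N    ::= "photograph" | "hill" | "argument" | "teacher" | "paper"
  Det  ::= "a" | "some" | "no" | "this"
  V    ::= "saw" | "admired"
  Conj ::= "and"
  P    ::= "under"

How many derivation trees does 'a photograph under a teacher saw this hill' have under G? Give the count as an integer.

[S [NP [NP [Det a] [N photograph]] [PP [P under] [NP [Det a] [N teacher]]]] [VP [V saw] [NP [Det this] [N hill]]]]
No rule offers an alternative attachment or grouping for any span, so this is the only derivation.

1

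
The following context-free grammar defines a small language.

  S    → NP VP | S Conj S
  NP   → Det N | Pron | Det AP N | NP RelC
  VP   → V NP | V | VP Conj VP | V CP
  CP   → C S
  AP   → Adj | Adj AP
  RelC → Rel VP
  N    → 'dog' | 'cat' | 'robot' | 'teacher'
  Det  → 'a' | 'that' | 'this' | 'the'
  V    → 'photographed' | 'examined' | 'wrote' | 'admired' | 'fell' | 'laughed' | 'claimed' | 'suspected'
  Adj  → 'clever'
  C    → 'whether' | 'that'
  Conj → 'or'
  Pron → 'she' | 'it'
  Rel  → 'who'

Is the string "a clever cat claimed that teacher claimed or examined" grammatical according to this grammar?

For S → NP VP, the only prefix that parses as NP is 'a clever cat', but the remainder 'claimed that teacher claimed or examined' is not a VP under these rules. The alternative S rule S → S Conj S likewise has no satisfying split.

Ungrammatical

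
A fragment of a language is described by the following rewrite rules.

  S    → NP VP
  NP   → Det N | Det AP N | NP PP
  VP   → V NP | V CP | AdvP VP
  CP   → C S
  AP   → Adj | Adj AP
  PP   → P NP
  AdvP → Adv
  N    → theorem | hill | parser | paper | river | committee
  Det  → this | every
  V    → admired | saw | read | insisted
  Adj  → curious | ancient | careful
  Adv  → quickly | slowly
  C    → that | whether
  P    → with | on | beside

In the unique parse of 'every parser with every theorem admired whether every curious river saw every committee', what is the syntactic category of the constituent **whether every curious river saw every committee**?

S
  NP
    NP
      Det: every
      N: parser
    PP
      P: with
      NP
        Det: every
        N: theorem
  VP
    V: admired
    CP
      C: whether
      S
        NP
          Det: every
          AP
            Adj: curious
          N: river
        VP
          V: saw
          NP
            Det: every
            N: committee
The span 'whether every curious river saw every committee' is the CP node built by CP → C S.

CP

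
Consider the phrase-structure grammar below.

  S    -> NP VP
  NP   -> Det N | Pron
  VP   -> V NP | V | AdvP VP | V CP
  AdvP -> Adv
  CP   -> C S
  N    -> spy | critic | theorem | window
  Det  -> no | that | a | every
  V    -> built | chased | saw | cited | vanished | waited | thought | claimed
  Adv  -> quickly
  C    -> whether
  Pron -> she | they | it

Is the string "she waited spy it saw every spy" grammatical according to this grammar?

Ungrammatical

A V word can never sit immediately before an N word in any string this grammar generates, so the substring 'waited spy' rules out a derivation.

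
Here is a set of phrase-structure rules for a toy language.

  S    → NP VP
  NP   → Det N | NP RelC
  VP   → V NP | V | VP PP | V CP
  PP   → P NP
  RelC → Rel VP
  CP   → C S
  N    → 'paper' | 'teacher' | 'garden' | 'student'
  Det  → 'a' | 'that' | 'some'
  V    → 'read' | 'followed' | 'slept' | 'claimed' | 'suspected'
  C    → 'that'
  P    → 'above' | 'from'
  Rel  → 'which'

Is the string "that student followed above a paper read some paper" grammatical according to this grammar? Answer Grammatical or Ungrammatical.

Ungrammatical

For S → NP VP, the only prefix that parses as NP is 'that student', but the remainder 'followed above a paper read some paper' is not a VP under these rules.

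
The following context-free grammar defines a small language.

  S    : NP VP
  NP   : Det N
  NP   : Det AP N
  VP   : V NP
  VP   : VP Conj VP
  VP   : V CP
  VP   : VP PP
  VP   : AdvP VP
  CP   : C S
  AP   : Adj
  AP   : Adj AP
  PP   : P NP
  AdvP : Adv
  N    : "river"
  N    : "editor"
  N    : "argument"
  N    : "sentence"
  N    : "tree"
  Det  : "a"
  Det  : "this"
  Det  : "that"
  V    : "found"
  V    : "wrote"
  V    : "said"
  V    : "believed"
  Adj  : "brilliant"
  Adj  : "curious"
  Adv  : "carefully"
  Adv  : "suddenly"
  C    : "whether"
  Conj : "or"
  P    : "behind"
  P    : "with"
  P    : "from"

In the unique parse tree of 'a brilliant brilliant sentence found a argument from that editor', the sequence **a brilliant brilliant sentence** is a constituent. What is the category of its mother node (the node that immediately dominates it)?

[S [NP [Det a] [AP [Adj brilliant] [AP [Adj brilliant]]] [N sentence]] [VP [VP [V found] [NP [Det a] [N argument]]] [PP [P from] [NP [Det that] [N editor]]]]]
The span 'a brilliant brilliant sentence' is the NP node built by NP → Det AP N.
Its mother is the S built by S → NP VP.

S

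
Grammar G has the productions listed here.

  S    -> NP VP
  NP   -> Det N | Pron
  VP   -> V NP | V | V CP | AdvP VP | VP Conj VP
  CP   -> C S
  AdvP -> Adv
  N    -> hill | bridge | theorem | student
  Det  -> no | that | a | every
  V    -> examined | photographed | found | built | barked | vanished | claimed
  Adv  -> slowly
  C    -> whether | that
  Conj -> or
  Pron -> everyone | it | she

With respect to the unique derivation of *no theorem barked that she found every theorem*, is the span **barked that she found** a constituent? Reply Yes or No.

No

[S [NP [Det no] [N theorem]] [VP [V barked] [CP [C that] [S [NP [Pron she]] [VP [V found] [NP [Det every] [N theorem]]]]]]]
The smallest constituent containing 'barked that she found' is the VP spanning 'barked that she found every theorem'; no single node in the tree dominates exactly the given words.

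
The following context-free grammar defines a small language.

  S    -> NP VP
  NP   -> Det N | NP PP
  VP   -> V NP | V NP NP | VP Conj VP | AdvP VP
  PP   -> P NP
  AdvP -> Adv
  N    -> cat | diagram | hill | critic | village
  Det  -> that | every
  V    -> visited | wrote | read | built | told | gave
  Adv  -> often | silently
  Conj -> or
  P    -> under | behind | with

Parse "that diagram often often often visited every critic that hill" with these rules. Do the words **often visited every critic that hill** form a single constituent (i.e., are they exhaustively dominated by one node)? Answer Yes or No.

Yes

[S [NP [Det that] [N diagram]] [VP [AdvP [Adv often]] [VP [AdvP [Adv often]] [VP [AdvP [Adv often]] [VP [V visited] [NP [Det every] [N critic]] [NP [Det that] [N hill]]]]]]]
The words 'often visited every critic that hill' are exhaustively dominated by a single VP node (built by VP → AdvP VP), so they form a constituent.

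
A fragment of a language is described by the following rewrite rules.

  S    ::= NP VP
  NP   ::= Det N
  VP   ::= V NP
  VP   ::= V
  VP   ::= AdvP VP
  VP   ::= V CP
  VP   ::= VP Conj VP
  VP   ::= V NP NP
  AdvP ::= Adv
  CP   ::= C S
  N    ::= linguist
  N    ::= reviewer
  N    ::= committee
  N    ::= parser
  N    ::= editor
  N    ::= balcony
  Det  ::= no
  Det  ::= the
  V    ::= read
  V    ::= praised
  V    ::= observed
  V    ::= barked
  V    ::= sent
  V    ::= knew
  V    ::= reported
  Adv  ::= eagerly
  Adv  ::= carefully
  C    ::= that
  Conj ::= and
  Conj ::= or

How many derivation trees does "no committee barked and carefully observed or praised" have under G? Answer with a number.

Two of the 3 distinct bracketings:
[S [NP [Det no] [N committee]] [VP [VP [V barked]] [Conj and] [VP [AdvP [Adv carefully]] [VP [VP [V observed]] [Conj or] [VP [V praised]]]]]]
[S [NP [Det no] [N committee]] [VP [VP [V barked]] [Conj and] [VP [VP [AdvP [Adv carefully]] [VP [V observed]]] [Conj or] [VP [V praised]]]]]
The trees differ in how a recursive rule is bracketed over the same span.

3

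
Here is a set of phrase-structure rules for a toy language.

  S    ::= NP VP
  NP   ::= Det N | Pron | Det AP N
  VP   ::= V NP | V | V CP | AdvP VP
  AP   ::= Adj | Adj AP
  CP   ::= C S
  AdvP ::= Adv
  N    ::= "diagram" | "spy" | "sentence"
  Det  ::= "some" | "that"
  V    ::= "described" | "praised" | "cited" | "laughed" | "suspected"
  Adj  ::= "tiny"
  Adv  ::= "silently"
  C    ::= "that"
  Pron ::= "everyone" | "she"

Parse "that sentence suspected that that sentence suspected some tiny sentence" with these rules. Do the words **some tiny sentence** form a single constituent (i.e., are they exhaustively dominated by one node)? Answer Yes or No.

[S [NP [Det that] [N sentence]] [VP [V suspected] [CP [C that] [S [NP [Det that] [N sentence]] [VP [V suspected] [NP [Det some] [AP [Adj tiny]] [N sentence]]]]]]]
The words 'some tiny sentence' are exhaustively dominated by a single NP node (built by NP → Det AP N), so they form a constituent.

Yes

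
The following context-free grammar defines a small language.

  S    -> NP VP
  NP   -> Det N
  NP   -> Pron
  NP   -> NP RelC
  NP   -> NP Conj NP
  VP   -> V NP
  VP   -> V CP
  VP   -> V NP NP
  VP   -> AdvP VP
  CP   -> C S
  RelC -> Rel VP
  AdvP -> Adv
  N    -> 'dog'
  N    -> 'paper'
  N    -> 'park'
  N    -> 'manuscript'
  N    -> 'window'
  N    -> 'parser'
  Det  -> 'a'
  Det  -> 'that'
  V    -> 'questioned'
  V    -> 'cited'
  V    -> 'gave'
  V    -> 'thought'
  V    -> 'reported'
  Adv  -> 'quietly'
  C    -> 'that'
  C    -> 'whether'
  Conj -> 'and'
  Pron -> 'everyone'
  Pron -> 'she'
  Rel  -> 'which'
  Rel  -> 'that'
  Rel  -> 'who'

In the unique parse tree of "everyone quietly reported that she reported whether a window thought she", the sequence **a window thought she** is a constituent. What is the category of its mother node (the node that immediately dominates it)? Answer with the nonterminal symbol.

S
  NP
    Pron: everyone
  VP
    AdvP
      Adv: quietly
    VP
      V: reported
      CP
        C: that
        S
          NP
            Pron: she
          VP
            V: reported
            CP
              C: whether
              S
                NP
                  Det: a
                  N: window
                VP
                  V: thought
                  NP
                    Pron: she
The span 'a window thought she' is the S node built by S → NP VP.
Its mother is the CP built by CP → C S.

CP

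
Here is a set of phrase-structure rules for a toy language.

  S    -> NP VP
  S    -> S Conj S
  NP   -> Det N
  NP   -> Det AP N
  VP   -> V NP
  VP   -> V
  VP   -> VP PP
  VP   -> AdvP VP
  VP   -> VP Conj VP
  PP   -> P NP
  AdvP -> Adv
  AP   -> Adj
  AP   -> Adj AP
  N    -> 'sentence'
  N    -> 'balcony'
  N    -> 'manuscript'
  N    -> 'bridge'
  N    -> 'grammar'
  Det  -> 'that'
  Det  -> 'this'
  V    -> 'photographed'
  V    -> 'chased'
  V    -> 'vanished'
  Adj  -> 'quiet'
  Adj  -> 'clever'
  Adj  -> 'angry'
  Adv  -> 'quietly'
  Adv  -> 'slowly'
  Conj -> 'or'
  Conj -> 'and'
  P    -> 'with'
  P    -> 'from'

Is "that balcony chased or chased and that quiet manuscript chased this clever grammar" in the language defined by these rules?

[S [S [NP [Det that] [N balcony]] [VP [VP [V chased]] [Conj or] [VP [V chased]]]] [Conj and] [S [NP [Det that] [AP [Adj quiet]] [N manuscript]] [VP [V chased] [NP [Det this] [AP [Adj clever]] [N grammar]]]]]
Each bracket corresponds to one application of a listed rule, so the string is derivable from S.

Grammatical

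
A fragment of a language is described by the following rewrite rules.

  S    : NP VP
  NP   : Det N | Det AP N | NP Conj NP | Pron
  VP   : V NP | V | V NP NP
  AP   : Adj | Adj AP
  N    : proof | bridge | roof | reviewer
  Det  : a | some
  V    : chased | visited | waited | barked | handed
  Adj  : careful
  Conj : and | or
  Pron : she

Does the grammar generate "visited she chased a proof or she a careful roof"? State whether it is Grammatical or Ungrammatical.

Ungrammatical

For S → NP VP, no prefix of the string parses as an NP.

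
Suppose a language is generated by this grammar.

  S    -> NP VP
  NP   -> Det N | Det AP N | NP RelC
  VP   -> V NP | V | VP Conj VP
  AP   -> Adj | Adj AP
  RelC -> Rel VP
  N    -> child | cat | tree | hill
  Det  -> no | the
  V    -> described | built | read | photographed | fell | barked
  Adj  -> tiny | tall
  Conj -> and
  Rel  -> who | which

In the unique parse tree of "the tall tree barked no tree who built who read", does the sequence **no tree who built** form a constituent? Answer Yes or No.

Yes

[S [NP [Det the] [AP [Adj tall]] [N tree]] [VP [V barked] [NP [NP [NP [Det no] [N tree]] [RelC [Rel who] [VP [V built]]]] [RelC [Rel who] [VP [V read]]]]]]
The words 'no tree who built' are exhaustively dominated by a single NP node (built by NP → NP RelC), so they form a constituent.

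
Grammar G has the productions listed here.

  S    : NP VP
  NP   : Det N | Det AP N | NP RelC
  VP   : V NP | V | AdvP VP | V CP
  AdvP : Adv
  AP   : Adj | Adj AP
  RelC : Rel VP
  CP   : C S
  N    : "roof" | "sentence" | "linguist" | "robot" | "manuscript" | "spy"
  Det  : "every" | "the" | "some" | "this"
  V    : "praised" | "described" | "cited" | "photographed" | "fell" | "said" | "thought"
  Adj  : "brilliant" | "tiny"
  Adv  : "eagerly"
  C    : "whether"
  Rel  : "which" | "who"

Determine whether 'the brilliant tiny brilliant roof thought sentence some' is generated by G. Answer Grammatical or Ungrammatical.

A V word can never sit immediately before an N word in any string this grammar generates, so the substring 'thought sentence' rules out a derivation.

Ungrammatical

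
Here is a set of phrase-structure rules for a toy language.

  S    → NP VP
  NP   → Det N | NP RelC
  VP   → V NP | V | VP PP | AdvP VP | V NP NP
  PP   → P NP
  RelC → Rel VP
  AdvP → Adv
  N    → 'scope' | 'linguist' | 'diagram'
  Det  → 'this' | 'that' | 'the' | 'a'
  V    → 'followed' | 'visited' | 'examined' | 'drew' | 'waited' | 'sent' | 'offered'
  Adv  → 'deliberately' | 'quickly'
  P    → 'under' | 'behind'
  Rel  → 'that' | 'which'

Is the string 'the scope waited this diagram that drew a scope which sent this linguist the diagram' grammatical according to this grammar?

S
  NP
    Det: the
    N: scope
  VP
    V: waited
    NP
      NP
        Det: this
        N: diagram
      RelC
        Rel: that
        VP
          V: drew
          NP
            NP
              Det: a
              N: scope
            RelC
              Rel: which
              VP
                V: sent
                NP
                  Det: this
                  N: linguist
                NP
                  Det: the
                  N: diagram
Each bracket corresponds to one application of a listed rule, so the string is derivable from S.

Grammatical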